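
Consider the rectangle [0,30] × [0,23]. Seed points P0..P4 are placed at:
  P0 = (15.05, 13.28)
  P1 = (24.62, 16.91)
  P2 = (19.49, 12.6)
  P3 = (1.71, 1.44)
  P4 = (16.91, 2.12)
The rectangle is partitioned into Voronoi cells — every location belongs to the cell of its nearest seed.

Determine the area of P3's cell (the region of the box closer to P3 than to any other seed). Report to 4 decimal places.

1. box [0,30]×[0,23]: [(0, 0) (30, 0) (30, 23) (0, 23)]
2. ⊥bis P3·P0 via (8.38,7.36): [(0, 16.8017) (0, 0) (14.9124, 0)]  |A|=125.2766
3. ⊥bis P3·P1 via (13.165,9.175): [(0, 16.8017) (0, 0) (14.9124, 0)]  |A|=125.2766
4. ⊥bis P3·P2 via (10.6,7.02): [(0, 16.8017) (0, 0) (14.9124, 0)]  |A|=125.2766
5. ⊥bis P3·P4 via (9.31,1.78): [(9.0965, 6.5527) (0, 16.8017) (0, 0) (9.3896, 0)]  |A|=107.1819
6. canonical 4-gon: [(9.0965, 6.5527) (0, 16.8017) (0, 0) (9.3896, 0)]
7. shoelace: 107.1819

Area of P3's cell: 107.1819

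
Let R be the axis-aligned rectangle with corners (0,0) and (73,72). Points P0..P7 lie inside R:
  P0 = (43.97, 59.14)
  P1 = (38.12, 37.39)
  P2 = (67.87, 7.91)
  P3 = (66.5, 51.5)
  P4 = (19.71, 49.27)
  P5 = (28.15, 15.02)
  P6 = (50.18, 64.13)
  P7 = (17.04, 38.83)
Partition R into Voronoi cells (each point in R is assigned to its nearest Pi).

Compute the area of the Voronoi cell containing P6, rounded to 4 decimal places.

Area of P6's cell: 296.2438

1. box [0,73]×[0,72]: [(0, 0) (73, 0) (73, 72) (0, 72)]
2. ⊥bis P6·P0 via (47.075,61.635): [(73, 29.3716) (73, 72) (38.7463, 72)]  |A|=730.0902
3. ⊥bis P6·P1 via (44.15,50.76): [(62.443, 42.5097) (73, 37.7484) (73, 72) (38.7463, 72)]  |A|=685.8737
4. ⊥bis P6·P2 via (59.025,36.02): [(62.443, 42.5097) (69.5142, 39.3205) (73, 40.4173) (73, 72) (38.7463, 72)]  |A|=681.2219
5. ⊥bis P6·P3 via (58.34,57.815): [(54.3193, 52.6196) (69.3177, 72) (38.7463, 72)]  |A|=296.2438
6. ⊥bis P6·P4 via (34.945,56.7): [(54.3193, 52.6196) (69.3177, 72) (38.7463, 72)]  |A|=296.2438
7. ⊥bis P6·P5 via (39.165,39.575): [(54.3193, 52.6196) (69.3177, 72) (38.7463, 72)]  |A|=296.2438
8. ⊥bis P6·P7 via (33.61,51.48): [(54.3193, 52.6196) (69.3177, 72) (38.7463, 72)]  |A|=296.2438
9. canonical 3-gon: [(54.3193, 52.6196) (69.3177, 72) (38.7463, 72)]
10. shoelace: 296.2438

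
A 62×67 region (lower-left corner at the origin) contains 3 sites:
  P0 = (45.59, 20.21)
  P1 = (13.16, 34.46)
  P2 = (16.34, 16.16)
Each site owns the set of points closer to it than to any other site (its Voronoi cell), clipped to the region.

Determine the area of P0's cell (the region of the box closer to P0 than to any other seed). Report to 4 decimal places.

1. box [0,62]×[0,67]: [(0, 0) (62, 0) (62, 67) (0, 67)]
2. ⊥bis P0·P1 via (29.375,27.335): [(17.3638, 0) (62, 0) (62, 67) (46.8041, 67)]  |A|=2004.3753
3. ⊥bis P0·P2 via (30.965,18.185): [(29.6207, 27.8941) (33.4829, 0) (62, 0) (62, 67) (46.8041, 67)]  |A|=1779.561
4. canonical 5-gon: [(29.6207, 27.8941) (33.4829, 0) (62, 0) (62, 67) (46.8041, 67)]
5. shoelace: 1779.561

Area of P0's cell: 1779.5610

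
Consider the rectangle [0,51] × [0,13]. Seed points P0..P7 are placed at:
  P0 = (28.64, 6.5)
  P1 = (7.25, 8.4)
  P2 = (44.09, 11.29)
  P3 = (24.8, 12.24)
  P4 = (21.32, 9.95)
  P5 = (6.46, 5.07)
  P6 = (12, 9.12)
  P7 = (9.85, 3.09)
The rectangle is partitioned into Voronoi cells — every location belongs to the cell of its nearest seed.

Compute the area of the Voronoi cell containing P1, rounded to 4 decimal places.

1. box [0,51]×[0,13]: [(0, 0) (51, 0) (51, 13) (0, 13)]
2. ⊥bis P1·P0 via (17.945,7.45): [(0, 0) (17.2832, 0) (18.438, 13) (0, 13)]  |A|=232.188
3. ⊥bis P1·P2 via (25.67,9.845): [(0, 0) (17.2832, 0) (18.438, 13) (0, 13)]  |A|=232.188
4. ⊥bis P1·P3 via (16.025,10.32): [(0, 0) (17.2832, 0) (17.5719, 3.25) (15.4386, 13) (0, 13)]  |A|=217.5661
5. ⊥bis P1·P4 via (14.285,9.175): [(0, 0) (15.2957, 0) (13.8636, 13) (0, 13)]  |A|=189.5359
6. ⊥bis P1·P5 via (6.855,6.735): [(0, 8.3613) (14.7604, 4.8595) (13.8636, 13) (0, 13)]  |A|=90.663
7. ⊥bis P1·P6 via (9.625,8.76): [(0, 8.3613) (10.0467, 5.9778) (8.9823, 13) (0, 13)]  |A|=54.8398
8. ⊥bis P1·P7 via (8.55,5.745): [(0, 8.3613) (9.3588, 6.141) (9.9762, 6.4433) (8.9823, 13) (0, 13)]  |A|=54.6854
9. canonical 5-gon: [(0, 8.3613) (9.3588, 6.141) (9.9762, 6.4433) (8.9823, 13) (0, 13)]
10. shoelace: 54.6854

Area of P1's cell: 54.6854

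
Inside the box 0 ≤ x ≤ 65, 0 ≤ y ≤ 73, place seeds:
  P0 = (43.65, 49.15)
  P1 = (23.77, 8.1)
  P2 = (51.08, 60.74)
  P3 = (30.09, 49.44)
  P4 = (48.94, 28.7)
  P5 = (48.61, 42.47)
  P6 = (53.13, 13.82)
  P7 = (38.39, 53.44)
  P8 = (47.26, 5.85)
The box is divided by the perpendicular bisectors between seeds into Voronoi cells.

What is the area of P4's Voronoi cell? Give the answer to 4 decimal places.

Area of P4's cell: 486.9219

1. box [0,65]×[0,73]: [(0, 0) (65, 0) (65, 73) (0, 73)]
2. ⊥bis P4·P0 via (46.295,38.925): [(0, 26.9494) (0, 0) (65, 0) (65, 43.7636)]  |A|=2298.1734
3. ⊥bis P4·P1 via (36.355,18.4): [(24.2284, 33.2168) (51.4142, 0) (65, 0) (65, 43.7636)]  |A|=1117.7946
4. ⊥bis P4·P2 via (50.01,44.72): [(64.8623, 43.728) (24.2284, 33.2168) (51.4142, 0) (65, 0) (65, 43.7188)]  |A|=1117.7915
5. ⊥bis P4·P3 via (39.515,39.07): [(64.8623, 43.728) (36.5946, 36.4157) (28.002, 28.6061) (51.4142, 0) (65, 0) (65, 43.7188)]  |A|=1083.2477
6. ⊥bis P4·P5 via (48.775,35.585): [(35.326, 35.2627) (28.002, 28.6061) (51.4142, 0) (65, 0) (65, 35.9738)]  |A|=955.9588
7. ⊥bis P4·P6 via (51.035,21.26): [(35.326, 35.2627) (28.002, 28.6061) (37.2022, 17.3649) (65, 25.1923) (65, 35.9738)]  |A|=487.8548
8. ⊥bis P4·P7 via (43.665,41.07): [(35.326, 35.2627) (28.002, 28.6061) (37.2022, 17.3649) (65, 25.1923) (65, 35.9738)]  |A|=487.8548
9. ⊥bis P4·P8 via (48.1,17.275): [(35.326, 35.2627) (28.002, 28.6061) (36.5827, 18.1218) (39.2054, 17.929) (65, 25.1923) (65, 35.9738)]  |A|=486.9219
10. canonical 6-gon: [(35.326, 35.2627) (28.002, 28.6061) (36.5827, 18.1218) (39.2054, 17.929) (65, 25.1923) (65, 35.9738)]
11. shoelace: 486.9219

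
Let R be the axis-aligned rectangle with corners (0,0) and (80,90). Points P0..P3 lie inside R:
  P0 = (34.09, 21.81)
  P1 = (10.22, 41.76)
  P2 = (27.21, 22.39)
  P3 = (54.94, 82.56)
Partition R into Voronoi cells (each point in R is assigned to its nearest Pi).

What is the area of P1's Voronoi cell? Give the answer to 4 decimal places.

Area of P1's cell: 1672.8241

1. box [0,80]×[0,90]: [(0, 0) (80, 0) (80, 90) (0, 90)]
2. ⊥bis P1·P0 via (22.155,31.785): [(0, 5.2767) (70.8098, 90) (0, 90)]  |A|=2999.6172
3. ⊥bis P1·P2 via (18.715,32.075): [(0, 15.6595) (32.5111, 44.1759) (70.8098, 90) (0, 90)]  |A|=2830.8396
4. ⊥bis P1·P3 via (32.58,62.16): [(0, 15.6595) (32.5111, 44.1759) (40.3885, 53.6012) (7.1804, 90) (0, 90)]  |A|=1672.8241
5. canonical 5-gon: [(0, 15.6595) (32.5111, 44.1759) (40.3885, 53.6012) (7.1804, 90) (0, 90)]
6. shoelace: 1672.8241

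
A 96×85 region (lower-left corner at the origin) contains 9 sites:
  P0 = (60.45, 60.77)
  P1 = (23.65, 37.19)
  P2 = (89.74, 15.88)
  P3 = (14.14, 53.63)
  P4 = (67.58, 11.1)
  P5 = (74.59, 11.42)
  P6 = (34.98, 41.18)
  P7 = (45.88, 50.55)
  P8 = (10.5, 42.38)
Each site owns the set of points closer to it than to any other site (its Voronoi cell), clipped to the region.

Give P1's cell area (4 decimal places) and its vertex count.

Area of P1's cell: 1067.6016 (5 vertices)

1. box [0,96]×[0,85]: [(0, 0) (96, 0) (96, 85) (0, 85)]
2. ⊥bis P1·P0 via (42.05,48.98): [(0, 0) (73.4345, 0) (18.9698, 85) (0, 85)]  |A|=3927.1811
3. ⊥bis P1·P2 via (56.695,26.535): [(0, 0) (48.1391, 0) (56.6069, 26.2618) (18.9698, 85) (0, 85)]  |A|=3595.0296
4. ⊥bis P1·P3 via (18.895,45.41): [(0, 34.4799) (0, 0) (48.1391, 0) (56.6069, 26.2618) (37.4572, 56.1477)]  |A|=2375.1953
5. ⊥bis P1·P4 via (45.615,24.145): [(0, 34.4799) (0, 0) (31.2753, 0) (51.5548, 34.1464) (37.4572, 56.1477)]  |A|=1987.5555
6. ⊥bis P1·P5 via (49.12,24.305): [(0, 34.4799) (0, 0) (31.2753, 0) (51.5548, 34.1464) (37.4572, 56.1477)]  |A|=1987.5555
7. ⊥bis P1·P6 via (29.315,39.185): [(25.7303, 49.364) (0, 34.4799) (0, 0) (31.2753, 0) (38.7075, 12.5142)]  |A|=1433.6624
8. ⊥bis P1·P7 via (34.765,43.87): [(25.7303, 49.364) (0, 34.4799) (0, 0) (31.2753, 0) (38.7075, 12.5142)]  |A|=1433.6624
9. ⊥bis P1·P8 via (17.075,39.785): [(25.7303, 49.364) (19.4134, 45.7099) (1.3728, 0) (31.2753, 0) (38.7075, 12.5142)]  |A|=1067.6016
10. canonical 5-gon: [(25.7303, 49.364) (19.4134, 45.7099) (1.3728, 0) (31.2753, 0) (38.7075, 12.5142)]
11. shoelace: 1067.6016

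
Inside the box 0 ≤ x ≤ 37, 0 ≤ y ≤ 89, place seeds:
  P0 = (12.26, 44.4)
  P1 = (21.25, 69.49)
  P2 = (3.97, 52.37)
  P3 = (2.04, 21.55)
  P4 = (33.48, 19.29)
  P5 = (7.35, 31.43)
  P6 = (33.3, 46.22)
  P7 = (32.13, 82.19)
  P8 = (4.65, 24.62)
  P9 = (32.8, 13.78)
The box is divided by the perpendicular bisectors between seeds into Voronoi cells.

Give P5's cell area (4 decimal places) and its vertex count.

Area of P5's cell: 245.0471 (5 vertices)

1. box [0,37]×[0,89]: [(0, 0) (37, 0) (37, 89) (0, 89)]
2. ⊥bis P5·P0 via (9.805,37.915): [(0, 41.6268) (0, 0) (37, 0) (37, 27.6199)]  |A|=1281.0647
3. ⊥bis P5·P1 via (14.3,50.46): [(0, 41.6268) (0, 0) (37, 0) (37, 27.6199)]  |A|=1281.0647
4. ⊥bis P5·P2 via (5.66,41.9): [(1.186, 41.1778) (0, 40.9864) (0, 0) (37, 0) (37, 27.6199)]  |A|=1280.6849
5. ⊥bis P5·P3 via (4.695,26.49): [(1.186, 41.1778) (0, 40.9864) (0, 29.0133) (37, 9.1277) (37, 27.6199)]  |A|=575.076
6. ⊥bis P5·P4 via (20.415,25.36): [(23.7886, 32.6213) (1.186, 41.1778) (0, 40.9864) (0, 29.0133) (17.6941, 19.5036)]  |A|=294.6802
7. ⊥bis P5·P6 via (20.325,38.825): [(23.7886, 32.6213) (1.186, 41.1778) (0, 40.9864) (0, 29.0133) (17.6941, 19.5036)]  |A|=294.6802
8. ⊥bis P5·P7 via (19.74,56.81): [(23.7886, 32.6213) (1.186, 41.1778) (0, 40.9864) (0, 29.0133) (17.6941, 19.5036)]  |A|=294.6802
9. ⊥bis P5·P8 via (6,28.025): [(19.2183, 22.7843) (23.7886, 32.6213) (1.186, 41.1778) (0, 40.9864) (0, 30.4039)]  |A|=245.0471
10. ⊥bis P5·P9 via (20.075,22.605): [(19.2183, 22.7843) (23.7886, 32.6213) (1.186, 41.1778) (0, 40.9864) (0, 30.4039)]  |A|=245.0471
11. canonical 5-gon: [(19.2183, 22.7843) (23.7886, 32.6213) (1.186, 41.1778) (0, 40.9864) (0, 30.4039)]
12. shoelace: 245.0471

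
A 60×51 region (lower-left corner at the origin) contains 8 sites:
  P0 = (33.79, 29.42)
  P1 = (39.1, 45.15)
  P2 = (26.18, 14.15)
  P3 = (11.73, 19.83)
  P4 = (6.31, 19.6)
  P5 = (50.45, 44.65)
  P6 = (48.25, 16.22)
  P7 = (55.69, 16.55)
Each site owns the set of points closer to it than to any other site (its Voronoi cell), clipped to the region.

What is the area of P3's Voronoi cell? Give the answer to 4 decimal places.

Area of P3's cell: 413.4960

1. box [0,60]×[0,51]: [(0, 0) (60, 0) (60, 51) (0, 51)]
2. ⊥bis P3·P0 via (22.76,24.625): [(0, 0) (33.4651, 0) (11.2942, 51) (0, 51)]  |A|=1141.3605
3. ⊥bis P3·P1 via (25.415,32.49): [(0, 0) (33.4651, 0) (13.9562, 44.8766) (8.2914, 51) (0, 51)]  |A|=1132.1668
4. ⊥bis P3·P2 via (18.955,16.99): [(0, 0) (12.2766, 0) (22.3379, 25.596) (13.9562, 44.8766) (8.2914, 51) (0, 51)]  |A|=860.9961
5. ⊥bis P3·P4 via (9.02,19.715): [(9.8566, 0) (12.2766, 0) (22.3379, 25.596) (13.9562, 44.8766) (8.2914, 51) (7.6924, 51)]  |A|=413.496
6. ⊥bis P3·P5 via (31.09,32.24): [(9.8566, 0) (12.2766, 0) (22.3379, 25.596) (13.9562, 44.8766) (8.2914, 51) (7.6924, 51)]  |A|=413.496
7. ⊥bis P3·P6 via (29.99,18.025): [(9.8566, 0) (12.2766, 0) (22.3379, 25.596) (13.9562, 44.8766) (8.2914, 51) (7.6924, 51)]  |A|=413.496
8. ⊥bis P3·P7 via (33.71,18.19): [(9.8566, 0) (12.2766, 0) (22.3379, 25.596) (13.9562, 44.8766) (8.2914, 51) (7.6924, 51)]  |A|=413.496
9. canonical 6-gon: [(9.8566, 0) (12.2766, 0) (22.3379, 25.596) (13.9562, 44.8766) (8.2914, 51) (7.6924, 51)]
10. shoelace: 413.496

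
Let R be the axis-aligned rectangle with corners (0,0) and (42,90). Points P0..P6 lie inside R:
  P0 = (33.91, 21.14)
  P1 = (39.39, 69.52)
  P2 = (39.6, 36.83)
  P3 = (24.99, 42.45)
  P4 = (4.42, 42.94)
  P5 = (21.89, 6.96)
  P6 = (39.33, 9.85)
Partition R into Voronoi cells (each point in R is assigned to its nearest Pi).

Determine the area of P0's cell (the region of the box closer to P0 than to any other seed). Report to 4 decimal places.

1. box [0,42]×[0,90]: [(0, 0) (42, 0) (42, 90) (0, 90)]
2. ⊥bis P0·P1 via (36.65,45.33): [(0, 49.4813) (0, 0) (42, 0) (42, 44.724)]  |A|=1978.3123
3. ⊥bis P0·P2 via (36.755,28.985): [(0, 42.3143) (0, 0) (42, 0) (42, 27.0829)]  |A|=1457.34
4. ⊥bis P0·P3 via (29.45,31.795): [(29.2441, 31.7088) (0, 19.4677) (0, 0) (42, 0) (42, 27.0829)]  |A|=1123.2768
5. ⊥bis P0·P4 via (19.165,32.04): [(29.2441, 31.7088) (14.2942, 25.4511) (0, 6.1145) (0, 0) (42, 0) (42, 27.0829)]  |A|=1027.8397
6. ⊥bis P0·P5 via (27.9,14.05): [(29.2441, 31.7088) (14.3986, 25.4948) (42, 2.0978) (42, 27.0829)]  |A|=418.7815
7. ⊥bis P0·P6 via (36.62,15.495): [(29.2441, 31.7088) (14.3986, 25.4948) (29.9646, 12.2999) (42, 18.0778) (42, 27.0829)]  |A|=322.6186
8. canonical 5-gon: [(29.2441, 31.7088) (14.3986, 25.4948) (29.9646, 12.2999) (42, 18.0778) (42, 27.0829)]
9. shoelace: 322.6186

Area of P0's cell: 322.6186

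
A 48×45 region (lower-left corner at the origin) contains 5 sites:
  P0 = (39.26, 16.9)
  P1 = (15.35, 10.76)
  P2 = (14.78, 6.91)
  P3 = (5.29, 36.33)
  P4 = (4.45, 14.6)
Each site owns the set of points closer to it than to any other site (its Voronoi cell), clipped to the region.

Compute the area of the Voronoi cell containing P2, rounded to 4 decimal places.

Area of P2's cell: 211.8628

1. box [0,48]×[0,45]: [(0, 0) (48, 0) (48, 45) (0, 45)]
2. ⊥bis P2·P0 via (27.02,11.905): [(0, 0) (31.8783, 0) (13.5143, 45) (0, 45)]  |A|=1021.3337
3. ⊥bis P2·P1 via (15.065,8.835): [(0, 11.0654) (0, 0) (31.8783, 0) (29.1221, 6.7538)]  |A|=268.7741
4. ⊥bis P2·P3 via (10.035,21.62): [(0, 11.0654) (0, 0) (31.8783, 0) (29.1221, 6.7538)]  |A|=268.7741
5. ⊥bis P2·P4 via (9.615,10.755): [(8.8686, 9.7524) (1.6086, 0) (31.8783, 0) (29.1221, 6.7538)]  |A|=211.8628
6. canonical 4-gon: [(8.8686, 9.7524) (1.6086, 0) (31.8783, 0) (29.1221, 6.7538)]
7. shoelace: 211.8628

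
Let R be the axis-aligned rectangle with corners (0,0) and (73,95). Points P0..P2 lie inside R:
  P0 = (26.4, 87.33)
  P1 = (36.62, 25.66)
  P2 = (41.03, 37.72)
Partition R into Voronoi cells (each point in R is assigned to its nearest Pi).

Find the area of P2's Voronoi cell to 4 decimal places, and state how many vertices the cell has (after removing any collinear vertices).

1. box [0,73]×[0,95]: [(0, 0) (73, 0) (73, 95) (0, 95)]
2. ⊥bis P2·P0 via (33.715,62.525): [(0, 52.5824) (0, 0) (73, 0) (73, 74.1102)]  |A|=4624.2797
3. ⊥bis P2·P1 via (38.825,31.69): [(0, 52.5824) (0, 45.8872) (73, 19.1932) (73, 74.1102)]  |A|=2248.8461
4. canonical 4-gon: [(0, 52.5824) (0, 45.8872) (73, 19.1932) (73, 74.1102)]
5. shoelace: 2248.8461

Area of P2's cell: 2248.8461 (4 vertices)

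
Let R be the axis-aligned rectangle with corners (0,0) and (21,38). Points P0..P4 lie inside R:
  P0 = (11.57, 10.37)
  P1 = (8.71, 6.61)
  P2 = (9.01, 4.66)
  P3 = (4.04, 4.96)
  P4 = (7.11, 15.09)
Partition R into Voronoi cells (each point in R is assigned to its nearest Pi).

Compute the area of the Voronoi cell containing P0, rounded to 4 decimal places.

Area of P0's cell: 152.2716

1. box [0,21]×[0,38]: [(0, 0) (21, 0) (21, 38) (0, 38)]
2. ⊥bis P0·P1 via (10.14,8.49): [(0, 16.2029) (21, 0.2295) (21, 38) (0, 38)]  |A|=625.4604
3. ⊥bis P0·P2 via (10.29,7.515): [(0, 16.2029) (13.0466, 6.2791) (21, 2.7133) (21, 38) (0, 38)]  |A|=615.5829
4. ⊥bis P0·P3 via (7.805,7.665): [(0, 18.5285) (3.6843, 13.4004) (13.0466, 6.2791) (21, 2.7133) (21, 38) (0, 38)]  |A|=611.2987
5. ⊥bis P0·P4 via (9.34,12.73): [(7.2108, 10.7181) (13.0466, 6.2791) (21, 2.7133) (21, 23.7477)]  |A|=152.2716
6. canonical 4-gon: [(7.2108, 10.7181) (13.0466, 6.2791) (21, 2.7133) (21, 23.7477)]
7. shoelace: 152.2716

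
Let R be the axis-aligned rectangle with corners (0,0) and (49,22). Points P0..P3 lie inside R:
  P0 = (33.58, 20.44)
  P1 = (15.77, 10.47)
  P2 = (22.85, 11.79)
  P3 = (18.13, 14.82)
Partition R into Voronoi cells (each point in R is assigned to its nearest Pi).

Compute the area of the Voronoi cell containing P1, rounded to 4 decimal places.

Area of P1's cell: 332.1412

1. box [0,49]×[0,22]: [(0, 0) (49, 0) (49, 22) (0, 22)]
2. ⊥bis P1·P0 via (24.675,15.455): [(0, 0) (33.3267, 0) (21.0111, 22) (0, 22)]  |A|=597.7158
3. ⊥bis P1·P2 via (19.31,11.13): [(0, 0) (21.3851, 0) (17.2834, 22) (0, 22)]  |A|=425.3532
4. ⊥bis P1·P3 via (16.95,12.645): [(0, 21.8409) (0, 0) (21.3851, 0) (19.2613, 11.391)]  |A|=332.1412
5. canonical 4-gon: [(0, 21.8409) (0, 0) (21.3851, 0) (19.2613, 11.391)]
6. shoelace: 332.1412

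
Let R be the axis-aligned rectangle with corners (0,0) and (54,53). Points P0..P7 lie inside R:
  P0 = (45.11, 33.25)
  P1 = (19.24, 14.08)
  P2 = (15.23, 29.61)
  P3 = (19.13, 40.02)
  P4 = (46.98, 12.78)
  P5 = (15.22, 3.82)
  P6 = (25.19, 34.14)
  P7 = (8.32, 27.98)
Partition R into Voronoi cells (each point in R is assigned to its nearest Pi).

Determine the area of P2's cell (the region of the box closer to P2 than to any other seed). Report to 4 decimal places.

1. box [0,54]×[0,53]: [(0, 0) (54, 0) (54, 53) (0, 53)]
2. ⊥bis P2·P0 via (30.17,31.43): [(0, 0) (33.9988, 0) (27.5423, 53) (0, 53)]  |A|=1630.8405
3. ⊥bis P2·P1 via (17.235,21.845): [(0, 17.3948) (30.9076, 25.3754) (27.5423, 53) (0, 53)]  |A|=930.6589
4. ⊥bis P2·P3 via (17.18,34.815): [(0, 41.2513) (0, 17.3948) (30.9076, 25.3754) (30.3591, 29.8776)]  |A|=433.8964
5. ⊥bis P2·P4 via (31.105,21.195): [(0, 41.2513) (0, 17.3948) (30.9076, 25.3754) (30.3591, 29.8776)]  |A|=433.8964
6. ⊥bis P2·P5 via (15.225,16.715): [(0, 41.2513) (0, 17.3948) (30.9076, 25.3754) (30.3591, 29.8776)]  |A|=433.8964
7. ⊥bis P2·P6 via (20.21,31.875): [(19.2205, 34.0505) (0, 41.2513) (0, 17.3948) (23.9797, 23.5866)]  |A|=369.4636
8. ⊥bis P2·P7 via (11.775,28.795): [(19.2205, 34.0505) (9.6933, 37.6198) (13.6338, 20.9151) (23.9797, 23.5866)]  |A|=133.0291
9. canonical 4-gon: [(19.2205, 34.0505) (9.6933, 37.6198) (13.6338, 20.9151) (23.9797, 23.5866)]
10. shoelace: 133.0291

Area of P2's cell: 133.0291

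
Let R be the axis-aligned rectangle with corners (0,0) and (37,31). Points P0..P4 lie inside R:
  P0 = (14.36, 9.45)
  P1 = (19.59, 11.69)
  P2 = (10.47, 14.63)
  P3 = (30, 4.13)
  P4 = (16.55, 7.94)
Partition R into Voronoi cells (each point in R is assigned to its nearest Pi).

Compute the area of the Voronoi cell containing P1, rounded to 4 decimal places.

Area of P1's cell: 344.2563

1. box [0,37]×[0,31]: [(0, 0) (37, 0) (37, 31) (0, 31)]
2. ⊥bis P1·P0 via (16.975,10.57): [(21.5021, 0) (37, 0) (37, 31) (8.2249, 31)]  |A|=686.2318
3. ⊥bis P1·P2 via (15.03,13.16): [(15.3889, 14.2733) (21.5021, 0) (37, 0) (37, 31) (20.7811, 31)]  |A|=581.22
4. ⊥bis P1·P3 via (24.795,7.91): [(15.3889, 14.2733) (20.5927, 2.1234) (37, 24.7161) (37, 31) (20.7811, 31)]  |A|=362.0028
5. ⊥bis P1·P4 via (18.07,9.815): [(15.3889, 14.2733) (16.8879, 10.7732) (23.1737, 5.6776) (37, 24.7161) (37, 31) (20.7811, 31)]  |A|=344.2563
6. canonical 6-gon: [(15.3889, 14.2733) (16.8879, 10.7732) (23.1737, 5.6776) (37, 24.7161) (37, 31) (20.7811, 31)]
7. shoelace: 344.2563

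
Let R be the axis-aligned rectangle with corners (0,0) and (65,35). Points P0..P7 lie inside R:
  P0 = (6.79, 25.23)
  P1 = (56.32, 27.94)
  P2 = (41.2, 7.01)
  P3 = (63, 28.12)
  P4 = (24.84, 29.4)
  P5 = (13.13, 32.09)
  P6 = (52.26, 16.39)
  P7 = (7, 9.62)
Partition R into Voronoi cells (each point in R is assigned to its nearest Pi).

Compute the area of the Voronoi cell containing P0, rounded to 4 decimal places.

Area of P0's cell: 211.5886

1. box [0,65]×[0,35]: [(0, 0) (65, 0) (65, 35) (0, 35)]
2. ⊥bis P0·P1 via (31.555,26.585): [(0, 0) (33.0096, 0) (31.0946, 35) (0, 35)]  |A|=1121.8228
3. ⊥bis P0·P2 via (23.995,16.12): [(0, 0) (15.4595, 0) (31.3659, 30.0406) (31.0946, 35) (0, 35)]  |A|=858.2152
4. ⊥bis P0·P3 via (34.895,26.675): [(0, 0) (15.4595, 0) (31.3659, 30.0406) (31.0946, 35) (0, 35)]  |A|=858.2152
5. ⊥bis P0·P4 via (15.815,27.315): [(0, 0) (15.4595, 0) (20.1005, 8.765) (14.0396, 35) (0, 35)]  |A|=603.6745
6. ⊥bis P0·P5 via (9.96,28.66): [(0, 0) (15.4595, 0) (20.1005, 8.765) (17.0094, 22.1449) (3.1, 35) (0, 35)]  |A|=533.3601
7. ⊥bis P0·P6 via (29.525,20.81): [(0, 0) (15.4595, 0) (20.1005, 8.765) (17.0094, 22.1449) (3.1, 35) (0, 35)]  |A|=533.3601
8. ⊥bis P0·P7 via (6.895,17.425): [(0, 17.3322) (18.0651, 17.5753) (17.0094, 22.1449) (3.1, 35) (0, 35)]  |A|=211.5886
9. canonical 5-gon: [(0, 17.3322) (18.0651, 17.5753) (17.0094, 22.1449) (3.1, 35) (0, 35)]
10. shoelace: 211.5886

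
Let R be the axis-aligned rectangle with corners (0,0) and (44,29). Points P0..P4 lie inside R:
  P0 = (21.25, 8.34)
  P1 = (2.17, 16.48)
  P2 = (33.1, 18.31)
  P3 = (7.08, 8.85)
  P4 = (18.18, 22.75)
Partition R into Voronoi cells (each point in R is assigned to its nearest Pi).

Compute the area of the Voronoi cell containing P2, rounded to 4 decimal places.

1. box [0,44]×[0,29]: [(0, 0) (44, 0) (44, 29) (0, 29)]
2. ⊥bis P2·P0 via (27.175,13.325): [(38.386, 0) (44, 0) (44, 29) (13.9868, 29)]  |A|=516.594
3. ⊥bis P2·P1 via (17.635,17.395): [(17.1724, 25.2138) (38.386, 0) (44, 0) (44, 29) (16.9484, 29)]  |A|=510.9874
4. ⊥bis P2·P3 via (20.09,13.58): [(17.1724, 25.2138) (38.386, 0) (44, 0) (44, 29) (16.9484, 29)]  |A|=510.9874
5. ⊥bis P2·P4 via (25.64,20.53): [(24.4572, 16.5553) (38.386, 0) (44, 0) (44, 29) (28.1606, 29)]  |A|=428.4002
6. canonical 5-gon: [(24.4572, 16.5553) (38.386, 0) (44, 0) (44, 29) (28.1606, 29)]
7. shoelace: 428.4002

Area of P2's cell: 428.4002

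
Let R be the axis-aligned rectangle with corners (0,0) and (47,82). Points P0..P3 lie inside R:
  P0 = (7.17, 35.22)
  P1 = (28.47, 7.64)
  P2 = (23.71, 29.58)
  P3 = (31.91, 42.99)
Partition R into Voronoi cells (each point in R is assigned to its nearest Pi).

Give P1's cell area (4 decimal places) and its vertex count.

Area of P1's cell: 823.1409 (5 vertices)

1. box [0,47]×[0,82]: [(0, 0) (47, 0) (47, 82) (0, 82)]
2. ⊥bis P1·P0 via (17.82,21.43): [(0, 7.6676) (0, 0) (47, 0) (47, 43.9657)]  |A|=1213.3829
3. ⊥bis P1·P2 via (26.09,18.61): [(9.5112, 15.0131) (0, 7.6676) (0, 0) (47, 0) (47, 23.1465)]  |A|=823.1409
4. ⊥bis P1·P3 via (30.19,25.315): [(9.5112, 15.0131) (0, 7.6676) (0, 0) (47, 0) (47, 23.1465)]  |A|=823.1409
5. canonical 5-gon: [(9.5112, 15.0131) (0, 7.6676) (0, 0) (47, 0) (47, 23.1465)]
6. shoelace: 823.1409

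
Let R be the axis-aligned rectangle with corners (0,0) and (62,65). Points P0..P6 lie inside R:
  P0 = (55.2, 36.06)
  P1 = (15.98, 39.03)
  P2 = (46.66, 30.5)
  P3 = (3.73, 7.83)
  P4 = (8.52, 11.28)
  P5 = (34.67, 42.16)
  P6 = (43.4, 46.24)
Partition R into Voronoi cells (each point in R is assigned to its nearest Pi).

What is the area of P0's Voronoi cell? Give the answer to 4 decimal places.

1. box [0,62]×[0,65]: [(0, 0) (62, 0) (62, 65) (0, 65)]
2. ⊥bis P0·P1 via (35.59,37.545): [(32.7468, 0) (62, 0) (62, 65) (37.6691, 65)]  |A|=1741.4827
3. ⊥bis P0·P2 via (50.93,33.28): [(36.899, 54.8312) (62, 16.2768) (62, 65) (37.6691, 65)]  |A|=735.2084
4. ⊥bis P0·P3 via (29.465,21.945): [(36.899, 54.8312) (62, 16.2768) (62, 65) (37.6691, 65)]  |A|=735.2084
5. ⊥bis P0·P4 via (31.86,23.67): [(36.899, 54.8312) (62, 16.2768) (62, 65) (37.6691, 65)]  |A|=735.2084
6. ⊥bis P0·P5 via (44.935,39.11): [(45.6242, 41.4296) (62, 16.2768) (62, 65) (52.6276, 65)]  |A|=509.3966
7. ⊥bis P0·P6 via (49.3,41.15): [(47.3088, 38.842) (62, 16.2768) (62, 55.871)]  |A|=290.8424
8. canonical 3-gon: [(47.3088, 38.842) (62, 16.2768) (62, 55.871)]
9. shoelace: 290.8424

Area of P0's cell: 290.8424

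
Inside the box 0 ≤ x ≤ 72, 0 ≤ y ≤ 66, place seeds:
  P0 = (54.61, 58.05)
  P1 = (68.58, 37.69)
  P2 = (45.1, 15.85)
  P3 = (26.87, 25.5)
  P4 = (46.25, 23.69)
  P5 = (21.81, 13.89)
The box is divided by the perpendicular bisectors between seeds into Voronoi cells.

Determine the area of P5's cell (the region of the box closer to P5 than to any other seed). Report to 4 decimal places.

Area of P5's cell: 779.1645

1. box [0,72]×[0,66]: [(0, 0) (72, 0) (72, 66) (0, 66)]
2. ⊥bis P5·P0 via (38.21,35.97): [(0, 64.3506) (0, 0) (72, 0) (72, 10.8724)]  |A|=2708.027
3. ⊥bis P5·P1 via (45.195,25.79): [(41.1112, 33.8151) (0, 64.3506) (0, 0) (58.3188, 0)]  |A|=2308.7954
4. ⊥bis P5·P2 via (33.455,14.87): [(31.2439, 41.1441) (0, 64.3506) (0, 0) (34.7064, 0)]  |A|=1719.2633
5. ⊥bis P5·P3 via (24.34,19.695): [(33.3805, 15.7549) (0, 30.3031) (0, 0) (34.7064, 0)]  |A|=779.1645
6. ⊥bis P5·P4 via (34.03,18.79): [(33.3805, 15.7549) (0, 30.3031) (0, 0) (34.7064, 0)]  |A|=779.1645
7. canonical 4-gon: [(33.3805, 15.7549) (0, 30.3031) (0, 0) (34.7064, 0)]
8. shoelace: 779.1645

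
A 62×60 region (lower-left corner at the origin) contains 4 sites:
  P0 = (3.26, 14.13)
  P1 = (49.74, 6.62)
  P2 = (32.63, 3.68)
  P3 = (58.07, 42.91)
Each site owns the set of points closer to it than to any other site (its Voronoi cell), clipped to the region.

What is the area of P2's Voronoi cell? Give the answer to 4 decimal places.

Area of P2's cell: 604.1187

1. box [0,62]×[0,60]: [(0, 0) (62, 0) (62, 60) (0, 60)]
2. ⊥bis P2·P0 via (17.945,8.905): [(14.7766, 0) (62, 0) (62, 60) (36.1249, 60)]  |A|=2192.9573
3. ⊥bis P2·P1 via (41.185,5.15): [(33.1816, 51.7278) (14.7766, 0) (42.0699, 0)]  |A|=705.9127
4. ⊥bis P2·P3 via (45.35,23.295): [(37.1539, 28.6101) (27.2429, 35.0371) (14.7766, 0) (42.0699, 0)]  |A|=604.1187
5. canonical 4-gon: [(37.1539, 28.6101) (27.2429, 35.0371) (14.7766, 0) (42.0699, 0)]
6. shoelace: 604.1187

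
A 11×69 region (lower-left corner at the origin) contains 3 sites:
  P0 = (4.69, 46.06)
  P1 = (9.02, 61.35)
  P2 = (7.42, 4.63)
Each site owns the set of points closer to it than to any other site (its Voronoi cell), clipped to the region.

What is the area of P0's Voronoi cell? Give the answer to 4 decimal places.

Area of P0's cell: 316.5833

1. box [0,11]×[0,69]: [(0, 0) (11, 0) (11, 69) (0, 69)]
2. ⊥bis P0·P1 via (6.855,53.705): [(0, 55.6463) (0, 0) (11, 0) (11, 52.5312)]  |A|=594.976
3. ⊥bis P0·P2 via (6.055,25.345): [(0, 55.6463) (0, 24.946) (11, 25.6708) (11, 52.5312)]  |A|=316.5833
4. canonical 4-gon: [(0, 55.6463) (0, 24.946) (11, 25.6708) (11, 52.5312)]
5. shoelace: 316.5833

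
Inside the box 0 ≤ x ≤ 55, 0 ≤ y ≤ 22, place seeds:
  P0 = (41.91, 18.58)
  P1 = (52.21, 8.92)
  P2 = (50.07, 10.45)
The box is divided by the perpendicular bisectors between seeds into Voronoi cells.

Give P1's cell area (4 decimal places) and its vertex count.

Area of P1's cell: 81.3351 (3 vertices)

1. box [0,55]×[0,22]: [(0, 0) (55, 0) (55, 22) (0, 22)]
2. ⊥bis P1·P0 via (47.06,13.75): [(34.1644, 0) (55, 0) (55, 22) (54.7974, 22)]  |A|=231.4208
3. ⊥bis P1·P2 via (51.14,9.685): [(44.2157, 0) (55, 0) (55, 15.084)]  |A|=81.3351
4. canonical 3-gon: [(44.2157, 0) (55, 0) (55, 15.084)]
5. shoelace: 81.3351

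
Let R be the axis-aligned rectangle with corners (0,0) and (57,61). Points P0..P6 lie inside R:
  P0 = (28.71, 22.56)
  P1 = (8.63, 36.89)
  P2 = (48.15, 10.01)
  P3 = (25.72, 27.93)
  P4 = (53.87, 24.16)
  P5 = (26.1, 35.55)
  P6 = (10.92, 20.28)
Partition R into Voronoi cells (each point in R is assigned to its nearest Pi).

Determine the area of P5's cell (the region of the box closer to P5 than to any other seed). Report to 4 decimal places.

1. box [0,57]×[0,61]: [(0, 0) (57, 0) (57, 61) (0, 61)]
2. ⊥bis P5·P0 via (27.405,29.055): [(0, 23.5487) (57, 35.0013) (57, 61) (0, 61)]  |A|=1808.3243
3. ⊥bis P5·P1 via (17.365,36.22): [(16.6497, 26.894) (57, 35.0013) (57, 61) (19.2657, 61)]  |A|=1168.0104
4. ⊥bis P5·P2 via (37.125,22.78): [(16.6497, 26.894) (49.5459, 33.5036) (57, 39.9391) (57, 61) (19.2657, 61)]  |A|=1149.6071
5. ⊥bis P5·P3 via (25.91,31.74): [(17.0552, 32.1816) (37.8138, 31.1464) (49.5459, 33.5036) (57, 39.9391) (57, 61) (19.2657, 61)]  |A|=1094.516
6. ⊥bis P5·P4 via (39.985,29.855): [(17.0552, 32.1816) (37.8138, 31.1464) (40.7572, 31.7378) (52.7593, 61) (19.2657, 61)]  |A|=839.7276
7. ⊥bis P5·P6 via (18.51,27.915): [(17.0552, 32.1816) (37.8138, 31.1464) (40.7572, 31.7378) (52.7593, 61) (19.2657, 61)]  |A|=839.7276
8. canonical 5-gon: [(17.0552, 32.1816) (37.8138, 31.1464) (40.7572, 31.7378) (52.7593, 61) (19.2657, 61)]
9. shoelace: 839.7276

Area of P5's cell: 839.7276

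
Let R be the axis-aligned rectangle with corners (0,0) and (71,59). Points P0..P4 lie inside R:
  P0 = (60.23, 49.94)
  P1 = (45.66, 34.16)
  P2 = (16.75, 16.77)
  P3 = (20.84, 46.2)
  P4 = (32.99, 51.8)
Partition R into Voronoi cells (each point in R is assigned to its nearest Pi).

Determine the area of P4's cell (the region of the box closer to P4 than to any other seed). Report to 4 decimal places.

Area of P4's cell: 338.2002

1. box [0,71]×[0,59]: [(0, 0) (71, 0) (71, 59) (0, 59)]
2. ⊥bis P4·P0 via (46.61,50.87): [(0, 0) (43.1365, 0) (47.1651, 59) (0, 59)]  |A|=2663.8981
3. ⊥bis P4·P1 via (39.325,42.98): [(0, 14.7347) (46.4192, 48.0754) (47.1651, 59) (0, 59)]  |A|=1285.0099
4. ⊥bis P4·P2 via (24.87,34.285): [(0, 45.8148) (26.2977, 33.6231) (46.4192, 48.0754) (47.1651, 59) (0, 59)]  |A|=876.3415
5. ⊥bis P4·P3 via (26.915,49): [(32.0861, 37.7806) (46.4192, 48.0754) (47.1651, 59) (22.3059, 59)]  |A|=338.2002
6. canonical 4-gon: [(32.0861, 37.7806) (46.4192, 48.0754) (47.1651, 59) (22.3059, 59)]
7. shoelace: 338.2002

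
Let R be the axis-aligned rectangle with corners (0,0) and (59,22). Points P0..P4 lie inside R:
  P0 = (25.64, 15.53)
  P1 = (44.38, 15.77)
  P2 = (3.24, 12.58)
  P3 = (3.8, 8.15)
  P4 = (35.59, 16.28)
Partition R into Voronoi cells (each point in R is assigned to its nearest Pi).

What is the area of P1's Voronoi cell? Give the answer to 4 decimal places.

Area of P1's cell: 424.7442

1. box [0,59]×[0,22]: [(0, 0) (59, 0) (59, 22) (0, 22)]
2. ⊥bis P1·P0 via (35.01,15.65): [(35.2104, 0) (59, 0) (59, 22) (34.9287, 22)]  |A|=526.4699
3. ⊥bis P1·P2 via (23.81,14.175): [(35.2104, 0) (59, 0) (59, 22) (34.9287, 22)]  |A|=526.4699
4. ⊥bis P1·P3 via (24.09,11.96): [(35.2104, 0) (59, 0) (59, 22) (34.9287, 22)]  |A|=526.4699
5. ⊥bis P1·P4 via (39.985,16.025): [(39.0552, 0) (59, 0) (59, 22) (40.3317, 22)]  |A|=424.7442
6. canonical 4-gon: [(39.0552, 0) (59, 0) (59, 22) (40.3317, 22)]
7. shoelace: 424.7442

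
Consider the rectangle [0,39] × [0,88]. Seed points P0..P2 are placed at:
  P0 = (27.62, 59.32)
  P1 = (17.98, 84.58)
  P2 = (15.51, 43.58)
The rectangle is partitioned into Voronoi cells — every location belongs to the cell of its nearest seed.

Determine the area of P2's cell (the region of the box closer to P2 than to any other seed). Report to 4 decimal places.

Area of P2's cell: 2062.3640

1. box [0,39]×[0,88]: [(0, 0) (39, 0) (39, 88) (0, 88)]
2. ⊥bis P2·P0 via (21.565,51.45): [(0, 68.0416) (0, 0) (39, 0) (39, 38.0359)]  |A|=2068.5118
3. ⊥bis P2·P1 via (16.745,64.08): [(4.164, 64.8379) (0, 65.0888) (0, 0) (39, 0) (39, 38.0359)]  |A|=2062.364
4. canonical 5-gon: [(4.164, 64.8379) (0, 65.0888) (0, 0) (39, 0) (39, 38.0359)]
5. shoelace: 2062.364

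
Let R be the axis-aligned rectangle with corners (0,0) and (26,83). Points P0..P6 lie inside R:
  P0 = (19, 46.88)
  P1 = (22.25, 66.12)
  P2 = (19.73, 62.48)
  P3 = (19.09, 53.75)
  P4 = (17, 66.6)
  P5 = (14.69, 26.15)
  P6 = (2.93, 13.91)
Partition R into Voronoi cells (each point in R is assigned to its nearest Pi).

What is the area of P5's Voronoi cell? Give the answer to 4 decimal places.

Area of P5's cell: 554.0627

1. box [0,26]×[0,83]: [(0, 0) (26, 0) (26, 83) (0, 83)]
2. ⊥bis P5·P0 via (16.845,36.515): [(0, 40.0173) (0, 0) (26, 0) (26, 34.6116)]  |A|=970.1749
3. ⊥bis P5·P1 via (18.47,46.135): [(0, 40.0173) (0, 0) (26, 0) (26, 34.6116)]  |A|=970.1749
4. ⊥bis P5·P2 via (17.21,44.315): [(0, 40.0173) (0, 0) (26, 0) (26, 34.6116)]  |A|=970.1749
5. ⊥bis P5·P3 via (16.89,39.95): [(0, 40.0173) (0, 0) (26, 0) (26, 34.6116)]  |A|=970.1749
6. ⊥bis P5·P4 via (15.845,46.375): [(0, 40.0173) (0, 0) (26, 0) (26, 34.6116)]  |A|=970.1749
7. ⊥bis P5·P6 via (8.81,20.03): [(0, 40.0173) (0, 28.4945) (26, 3.5141) (26, 34.6116)]  |A|=554.0627
8. canonical 4-gon: [(0, 40.0173) (0, 28.4945) (26, 3.5141) (26, 34.6116)]
9. shoelace: 554.0627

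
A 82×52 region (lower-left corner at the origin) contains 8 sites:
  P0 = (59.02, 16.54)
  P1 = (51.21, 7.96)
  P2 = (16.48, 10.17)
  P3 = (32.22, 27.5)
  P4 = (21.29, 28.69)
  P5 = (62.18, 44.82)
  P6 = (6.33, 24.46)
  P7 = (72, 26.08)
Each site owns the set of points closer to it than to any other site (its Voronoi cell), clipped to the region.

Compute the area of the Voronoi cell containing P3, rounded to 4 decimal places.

1. box [0,82]×[0,52]: [(0, 0) (82, 0) (82, 52) (0, 52)]
2. ⊥bis P3·P0 via (45.62,22.02): [(0, 0) (36.6148, 0) (57.8805, 52) (0, 52)]  |A|=2456.8774
3. ⊥bis P3·P1 via (41.715,17.73): [(0, 0) (23.4715, 0) (45.2841, 21.1986) (57.8805, 52) (0, 52)]  |A|=2317.5672
4. ⊥bis P3·P2 via (24.35,18.835): [(0, 40.9509) (33.9139, 10.1485) (45.2841, 21.1986) (57.8805, 52) (0, 52)]  |A|=1504.0628
5. ⊥bis P3·P4 via (26.755,28.095): [(25.6211, 17.6805) (33.9139, 10.1485) (45.2841, 21.1986) (57.8805, 52) (29.3576, 52)]  |A|=858.7481
6. ⊥bis P3·P5 via (47.2,36.16): [(25.6211, 17.6805) (33.9139, 10.1485) (45.2841, 21.1986) (49.6614, 31.9023) (38.0428, 52) (29.3576, 52)]  |A|=659.4023
7. ⊥bis P3·P6 via (19.275,25.98): [(25.6211, 17.6805) (33.9139, 10.1485) (45.2841, 21.1986) (49.6614, 31.9023) (38.0428, 52) (29.3576, 52)]  |A|=659.4023
8. ⊥bis P3·P7 via (52.11,26.79): [(25.6211, 17.6805) (33.9139, 10.1485) (45.2841, 21.1986) (49.6614, 31.9023) (38.0428, 52) (29.3576, 52)]  |A|=659.4023
9. canonical 6-gon: [(25.6211, 17.6805) (33.9139, 10.1485) (45.2841, 21.1986) (49.6614, 31.9023) (38.0428, 52) (29.3576, 52)]
10. shoelace: 659.4023

Area of P3's cell: 659.4023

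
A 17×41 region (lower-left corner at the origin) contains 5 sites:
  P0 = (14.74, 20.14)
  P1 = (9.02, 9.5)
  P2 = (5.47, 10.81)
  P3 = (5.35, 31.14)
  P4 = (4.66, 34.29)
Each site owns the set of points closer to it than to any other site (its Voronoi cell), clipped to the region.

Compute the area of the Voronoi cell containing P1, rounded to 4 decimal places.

1. box [0,17]×[0,41]: [(0, 0) (17, 0) (17, 41) (0, 41)]
2. ⊥bis P1·P0 via (11.88,14.82): [(0, 21.2066) (0, 0) (17, 0) (17, 12.0675)]  |A|=282.8302
3. ⊥bis P1·P2 via (7.245,10.155): [(9.4488, 16.127) (3.4977, 0) (17, 0) (17, 12.0675)]  |A|=154.4386
4. ⊥bis P1·P3 via (7.185,20.32): [(9.4488, 16.127) (3.4977, 0) (17, 0) (17, 12.0675)]  |A|=154.4386
5. ⊥bis P1·P4 via (6.84,21.895): [(9.4488, 16.127) (3.4977, 0) (17, 0) (17, 12.0675)]  |A|=154.4386
6. canonical 4-gon: [(9.4488, 16.127) (3.4977, 0) (17, 0) (17, 12.0675)]
7. shoelace: 154.4386

Area of P1's cell: 154.4386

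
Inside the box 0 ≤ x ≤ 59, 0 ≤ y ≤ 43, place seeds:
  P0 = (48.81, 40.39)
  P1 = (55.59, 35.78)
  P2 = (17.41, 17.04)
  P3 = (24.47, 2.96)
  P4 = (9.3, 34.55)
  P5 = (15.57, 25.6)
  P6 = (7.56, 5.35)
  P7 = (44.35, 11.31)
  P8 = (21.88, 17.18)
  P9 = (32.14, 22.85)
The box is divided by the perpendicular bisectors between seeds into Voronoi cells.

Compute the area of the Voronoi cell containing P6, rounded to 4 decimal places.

Area of P6's cell: 236.4306

1. box [0,59]×[0,43]: [(0, 0) (59, 0) (59, 43) (0, 43)]
2. ⊥bis P6·P0 via (28.185,22.87): [(0, 0) (47.612, 0) (11.0855, 43) (0, 43)]  |A|=1261.9964
3. ⊥bis P6·P1 via (31.575,20.565): [(0, 0) (44.6042, 0) (35.7774, 13.932) (11.0855, 43) (0, 43)]  |A|=1241.0439
4. ⊥bis P6·P2 via (12.485,11.195): [(0, 21.7149) (0, 0) (25.7712, 0)]  |A|=279.8096
5. ⊥bis P6·P3 via (16.015,4.155): [(16.5285, 7.788) (0, 21.7149) (0, 0) (15.4277, 0)]  |A|=239.5322
6. ⊥bis P6·P4 via (8.43,19.95): [(16.5285, 7.788) (1.6124, 20.3563) (0, 20.4523) (0, 0) (15.4277, 0)]  |A|=238.5143
7. ⊥bis P6·P5 via (11.565,15.475): [(16.5285, 7.788) (3.7251, 18.5761) (0, 20.0496) (0, 0) (15.4277, 0)]  |A|=236.4306
8. ⊥bis P6·P7 via (25.955,8.33): [(16.5285, 7.788) (3.7251, 18.5761) (0, 20.0496) (0, 0) (15.4277, 0)]  |A|=236.4306
9. ⊥bis P6·P8 via (14.72,11.265): [(16.5285, 7.788) (3.7251, 18.5761) (0, 20.0496) (0, 0) (15.4277, 0)]  |A|=236.4306
10. ⊥bis P6·P9 via (19.85,14.1): [(16.5285, 7.788) (3.7251, 18.5761) (0, 20.0496) (0, 0) (15.4277, 0)]  |A|=236.4306
11. canonical 5-gon: [(16.5285, 7.788) (3.7251, 18.5761) (0, 20.0496) (0, 0) (15.4277, 0)]
12. shoelace: 236.4306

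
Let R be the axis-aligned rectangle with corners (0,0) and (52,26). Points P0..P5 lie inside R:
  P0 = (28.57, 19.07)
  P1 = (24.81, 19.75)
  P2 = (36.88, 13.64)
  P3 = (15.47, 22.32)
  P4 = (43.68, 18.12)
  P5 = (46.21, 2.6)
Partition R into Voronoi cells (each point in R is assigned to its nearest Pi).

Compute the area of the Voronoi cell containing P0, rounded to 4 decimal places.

1. box [0,52]×[0,26]: [(0, 0) (52, 0) (52, 26) (0, 26)]
2. ⊥bis P0·P1 via (26.69,19.41): [(23.1797, 0) (52, 0) (52, 26) (27.8818, 26)]  |A|=688.2006
3. ⊥bis P0·P2 via (32.725,16.355): [(23.6165, 2.4155) (39.0273, 26) (27.8818, 26)]  |A|=131.4307
4. ⊥bis P0·P3 via (22.02,20.695): [(23.6165, 2.4155) (39.0273, 26) (27.8818, 26)]  |A|=131.4307
5. ⊥bis P0·P4 via (36.125,18.595): [(23.6165, 2.4155) (36.3311, 21.8738) (36.5906, 26) (27.8818, 26)]  |A|=126.4034
6. ⊥bis P0·P5 via (37.39,10.835): [(23.6165, 2.4155) (36.3311, 21.8738) (36.5906, 26) (27.8818, 26)]  |A|=126.4034
7. canonical 4-gon: [(23.6165, 2.4155) (36.3311, 21.8738) (36.5906, 26) (27.8818, 26)]
8. shoelace: 126.4034

Area of P0's cell: 126.4034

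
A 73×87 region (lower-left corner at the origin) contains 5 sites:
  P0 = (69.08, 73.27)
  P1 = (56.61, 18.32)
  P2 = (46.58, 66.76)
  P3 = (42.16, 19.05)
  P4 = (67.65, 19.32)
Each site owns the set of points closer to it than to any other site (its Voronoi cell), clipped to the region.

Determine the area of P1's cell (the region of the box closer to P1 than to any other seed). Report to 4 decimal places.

1. box [0,73]×[0,87]: [(0, 0) (73, 0) (73, 87) (0, 87)]
2. ⊥bis P1·P0 via (62.845,45.795): [(0, 60.0566) (0, 0) (73, 0) (73, 43.4905)]  |A|=3779.4702
3. ⊥bis P1·P2 via (51.595,42.54): [(64.9777, 45.311) (0, 31.8567) (0, 0) (73, 0) (73, 43.4905)]  |A|=2863.2876
4. ⊥bis P1·P3 via (49.385,18.685): [(64.9777, 45.311) (50.5795, 42.3297) (48.4411, 0) (73, 0) (73, 43.4905)]  |A|=1032.3905
5. ⊥bis P1·P4 via (62.13,18.82): [(59.8271, 44.2445) (50.5795, 42.3297) (48.4411, 0) (63.8347, 0)]  |A|=534.2183
6. canonical 4-gon: [(59.8271, 44.2445) (50.5795, 42.3297) (48.4411, 0) (63.8347, 0)]
7. shoelace: 534.2183

Area of P1's cell: 534.2183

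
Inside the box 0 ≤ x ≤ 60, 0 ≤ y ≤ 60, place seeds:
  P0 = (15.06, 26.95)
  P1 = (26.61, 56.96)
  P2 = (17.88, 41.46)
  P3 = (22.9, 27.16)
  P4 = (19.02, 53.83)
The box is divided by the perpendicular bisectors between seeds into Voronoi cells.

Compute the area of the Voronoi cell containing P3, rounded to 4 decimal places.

1. box [0,60]×[0,60]: [(0, 0) (60, 0) (60, 60) (0, 60)]
2. ⊥bis P3·P0 via (18.98,27.055): [(19.7047, 0) (60, 0) (60, 60) (18.0975, 60)]  |A|=2465.933
3. ⊥bis P3·P1 via (24.755,42.06): [(18.5574, 42.8316) (19.7047, 0) (60, 0) (60, 37.6721)]  |A|=1643.5709
4. ⊥bis P3·P2 via (20.39,34.31): [(37.8298, 40.4322) (18.8006, 33.752) (19.7047, 0) (60, 0) (60, 37.6721)]  |A|=1556.3705
5. ⊥bis P3·P4 via (20.96,40.495): [(37.8298, 40.4322) (18.8006, 33.752) (19.7047, 0) (60, 0) (60, 37.6721)]  |A|=1556.3705
6. canonical 5-gon: [(37.8298, 40.4322) (18.8006, 33.752) (19.7047, 0) (60, 0) (60, 37.6721)]
7. shoelace: 1556.3705

Area of P3's cell: 1556.3705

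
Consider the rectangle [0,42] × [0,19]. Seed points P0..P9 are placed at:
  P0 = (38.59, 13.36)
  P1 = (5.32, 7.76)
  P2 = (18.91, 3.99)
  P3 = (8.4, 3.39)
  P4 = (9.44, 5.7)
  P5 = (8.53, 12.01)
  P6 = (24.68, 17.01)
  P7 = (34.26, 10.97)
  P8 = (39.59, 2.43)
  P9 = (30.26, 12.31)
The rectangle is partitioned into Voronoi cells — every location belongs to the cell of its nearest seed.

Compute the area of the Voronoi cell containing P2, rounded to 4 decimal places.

1. box [0,42]×[0,19]: [(0, 0) (42, 0) (42, 19) (0, 19)]
2. ⊥bis P2·P0 via (28.75,8.675): [(0, 0) (32.8803, 0) (23.8341, 19) (0, 19)]  |A|=538.7869
3. ⊥bis P2·P1 via (12.115,5.875): [(10.4852, 0) (32.8803, 0) (23.8341, 19) (15.756, 19)]  |A|=289.4952
4. ⊥bis P2·P3 via (13.655,3.69): [(13.2887, 10.106) (13.8657, 0) (32.8803, 0) (23.8341, 19) (15.756, 19)]  |A|=272.4139
5. ⊥bis P2·P4 via (14.175,4.845): [(13.7298, 2.3795) (13.8657, 0) (32.8803, 0) (23.8341, 19) (16.731, 19)]  |A|=252.8185
6. ⊥bis P2·P5 via (13.72,8): [(15.0572, 9.7307) (13.7298, 2.3795) (13.8657, 0) (32.8803, 0) (23.8341, 19) (22.219, 19)]  |A|=227.3832
7. ⊥bis P2·P6 via (21.795,10.5): [(17.2186, 12.5281) (15.0572, 9.7307) (13.7298, 2.3795) (13.8657, 0) (32.8803, 0) (29.5087, 7.0816)]  |A|=164.3713
8. ⊥bis P2·P7 via (26.585,7.48): [(26.074, 8.6037) (17.2186, 12.5281) (15.0572, 9.7307) (13.7298, 2.3795) (13.8657, 0) (29.9863, 0)]  |A|=142.3265
9. ⊥bis P2·P8 via (29.25,3.21): [(29.1471, 1.8456) (26.074, 8.6037) (17.2186, 12.5281) (15.0572, 9.7307) (13.7298, 2.3795) (13.8657, 0) (29.0079, 0)]  |A|=141.4236
10. ⊥bis P2·P9 via (24.585,8.15): [(29.1471, 1.8456) (29.0502, 2.0586) (23.3759, 9.7994) (17.2186, 12.5281) (15.0572, 9.7307) (13.7298, 2.3795) (13.8657, 0) (29.0079, 0)]  |A|=134.3733
11. canonical 8-gon: [(29.1471, 1.8456) (29.0502, 2.0586) (23.3759, 9.7994) (17.2186, 12.5281) (15.0572, 9.7307) (13.7298, 2.3795) (13.8657, 0) (29.0079, 0)]
12. shoelace: 134.3733

Area of P2's cell: 134.3733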